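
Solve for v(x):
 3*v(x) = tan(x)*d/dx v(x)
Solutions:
 v(x) = C1*sin(x)^3


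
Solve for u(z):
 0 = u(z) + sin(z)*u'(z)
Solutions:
 u(z) = C1*sqrt(cos(z) + 1)/sqrt(cos(z) - 1)


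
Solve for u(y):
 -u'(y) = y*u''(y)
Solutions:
 u(y) = C1 + C2*log(y)


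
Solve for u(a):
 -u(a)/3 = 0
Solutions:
 u(a) = 0


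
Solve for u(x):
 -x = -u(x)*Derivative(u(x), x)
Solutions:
 u(x) = -sqrt(C1 + x^2)
 u(x) = sqrt(C1 + x^2)


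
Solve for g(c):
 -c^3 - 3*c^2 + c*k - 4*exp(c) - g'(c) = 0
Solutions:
 g(c) = C1 - c^4/4 - c^3 + c^2*k/2 - 4*exp(c)


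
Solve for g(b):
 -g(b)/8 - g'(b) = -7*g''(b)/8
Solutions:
 g(b) = C1*exp(b*(4 - sqrt(23))/7) + C2*exp(b*(4 + sqrt(23))/7)


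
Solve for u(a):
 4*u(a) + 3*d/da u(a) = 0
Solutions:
 u(a) = C1*exp(-4*a/3)


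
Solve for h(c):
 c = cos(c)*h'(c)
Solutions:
 h(c) = C1 + Integral(c/cos(c), c)


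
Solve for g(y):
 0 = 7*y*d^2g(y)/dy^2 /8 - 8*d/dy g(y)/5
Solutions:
 g(y) = C1 + C2*y^(99/35)


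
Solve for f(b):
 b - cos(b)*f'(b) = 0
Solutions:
 f(b) = C1 + Integral(b/cos(b), b)


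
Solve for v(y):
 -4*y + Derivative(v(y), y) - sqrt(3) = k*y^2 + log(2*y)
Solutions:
 v(y) = C1 + k*y^3/3 + 2*y^2 + y*log(y) - y + y*log(2) + sqrt(3)*y


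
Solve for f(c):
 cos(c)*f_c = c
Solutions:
 f(c) = C1 + Integral(c/cos(c), c)


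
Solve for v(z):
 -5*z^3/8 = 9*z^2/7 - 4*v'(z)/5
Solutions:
 v(z) = C1 + 25*z^4/128 + 15*z^3/28


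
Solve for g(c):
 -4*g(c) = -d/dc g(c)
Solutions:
 g(c) = C1*exp(4*c)


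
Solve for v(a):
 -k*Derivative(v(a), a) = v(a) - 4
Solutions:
 v(a) = C1*exp(-a/k) + 4


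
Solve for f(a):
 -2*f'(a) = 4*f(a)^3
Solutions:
 f(a) = -sqrt(2)*sqrt(-1/(C1 - 2*a))/2
 f(a) = sqrt(2)*sqrt(-1/(C1 - 2*a))/2


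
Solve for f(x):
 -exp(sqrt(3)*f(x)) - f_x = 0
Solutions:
 f(x) = sqrt(3)*(2*log(1/(C1 + x)) - log(3))/6


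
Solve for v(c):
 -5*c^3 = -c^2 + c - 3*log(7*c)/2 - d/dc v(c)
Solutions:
 v(c) = C1 + 5*c^4/4 - c^3/3 + c^2/2 - 3*c*log(c)/2 - 3*c*log(7)/2 + 3*c/2


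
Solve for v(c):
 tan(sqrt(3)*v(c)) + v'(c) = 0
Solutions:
 v(c) = sqrt(3)*(pi - asin(C1*exp(-sqrt(3)*c)))/3
 v(c) = sqrt(3)*asin(C1*exp(-sqrt(3)*c))/3


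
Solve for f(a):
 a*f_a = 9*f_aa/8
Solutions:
 f(a) = C1 + C2*erfi(2*a/3)


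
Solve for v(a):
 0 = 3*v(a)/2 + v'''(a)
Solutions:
 v(a) = C3*exp(-2^(2/3)*3^(1/3)*a/2) + (C1*sin(2^(2/3)*3^(5/6)*a/4) + C2*cos(2^(2/3)*3^(5/6)*a/4))*exp(2^(2/3)*3^(1/3)*a/4)


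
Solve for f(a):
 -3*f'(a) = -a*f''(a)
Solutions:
 f(a) = C1 + C2*a^4


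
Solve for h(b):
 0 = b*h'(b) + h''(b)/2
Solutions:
 h(b) = C1 + C2*erf(b)


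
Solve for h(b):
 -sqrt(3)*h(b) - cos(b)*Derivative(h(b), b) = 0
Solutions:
 h(b) = C1*(sin(b) - 1)^(sqrt(3)/2)/(sin(b) + 1)^(sqrt(3)/2)


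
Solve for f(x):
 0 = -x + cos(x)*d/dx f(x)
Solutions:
 f(x) = C1 + Integral(x/cos(x), x)


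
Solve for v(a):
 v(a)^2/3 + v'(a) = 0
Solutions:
 v(a) = 3/(C1 + a)


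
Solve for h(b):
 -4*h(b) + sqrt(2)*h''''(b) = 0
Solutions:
 h(b) = C1*exp(-2^(3/8)*b) + C2*exp(2^(3/8)*b) + C3*sin(2^(3/8)*b) + C4*cos(2^(3/8)*b)


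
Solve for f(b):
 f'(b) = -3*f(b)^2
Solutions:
 f(b) = 1/(C1 + 3*b)


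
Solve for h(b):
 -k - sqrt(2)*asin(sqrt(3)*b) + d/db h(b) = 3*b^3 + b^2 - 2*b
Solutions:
 h(b) = C1 + 3*b^4/4 + b^3/3 - b^2 + b*k + sqrt(2)*(b*asin(sqrt(3)*b) + sqrt(3)*sqrt(1 - 3*b^2)/3)


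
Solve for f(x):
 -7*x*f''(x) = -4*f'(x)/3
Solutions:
 f(x) = C1 + C2*x^(25/21)


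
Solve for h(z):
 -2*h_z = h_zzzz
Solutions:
 h(z) = C1 + C4*exp(-2^(1/3)*z) + (C2*sin(2^(1/3)*sqrt(3)*z/2) + C3*cos(2^(1/3)*sqrt(3)*z/2))*exp(2^(1/3)*z/2)


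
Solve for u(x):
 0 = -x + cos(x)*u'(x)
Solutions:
 u(x) = C1 + Integral(x/cos(x), x)


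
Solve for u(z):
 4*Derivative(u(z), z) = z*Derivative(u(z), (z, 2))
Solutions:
 u(z) = C1 + C2*z^5


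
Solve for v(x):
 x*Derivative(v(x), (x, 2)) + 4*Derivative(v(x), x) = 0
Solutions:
 v(x) = C1 + C2/x^3


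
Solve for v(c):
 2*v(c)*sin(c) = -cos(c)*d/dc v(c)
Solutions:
 v(c) = C1*cos(c)^2


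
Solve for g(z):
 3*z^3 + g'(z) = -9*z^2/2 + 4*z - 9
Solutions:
 g(z) = C1 - 3*z^4/4 - 3*z^3/2 + 2*z^2 - 9*z


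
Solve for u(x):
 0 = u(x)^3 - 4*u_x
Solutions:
 u(x) = -sqrt(2)*sqrt(-1/(C1 + x))
 u(x) = sqrt(2)*sqrt(-1/(C1 + x))


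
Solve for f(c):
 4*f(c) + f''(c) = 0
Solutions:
 f(c) = C1*sin(2*c) + C2*cos(2*c)


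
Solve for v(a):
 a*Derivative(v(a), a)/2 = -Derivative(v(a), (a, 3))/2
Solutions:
 v(a) = C1 + Integral(C2*airyai(-a) + C3*airybi(-a), a)


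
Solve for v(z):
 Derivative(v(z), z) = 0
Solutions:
 v(z) = C1


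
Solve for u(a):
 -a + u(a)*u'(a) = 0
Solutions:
 u(a) = -sqrt(C1 + a^2)
 u(a) = sqrt(C1 + a^2)


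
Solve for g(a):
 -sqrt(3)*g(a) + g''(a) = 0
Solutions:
 g(a) = C1*exp(-3^(1/4)*a) + C2*exp(3^(1/4)*a)


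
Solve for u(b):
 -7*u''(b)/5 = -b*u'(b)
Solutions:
 u(b) = C1 + C2*erfi(sqrt(70)*b/14)


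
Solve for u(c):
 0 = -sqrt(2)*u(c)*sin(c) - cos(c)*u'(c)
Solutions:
 u(c) = C1*cos(c)^(sqrt(2))


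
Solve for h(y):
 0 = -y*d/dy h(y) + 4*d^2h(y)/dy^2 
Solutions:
 h(y) = C1 + C2*erfi(sqrt(2)*y/4)


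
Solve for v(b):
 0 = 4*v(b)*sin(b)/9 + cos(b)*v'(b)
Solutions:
 v(b) = C1*cos(b)^(4/9)


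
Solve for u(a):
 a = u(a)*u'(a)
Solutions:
 u(a) = -sqrt(C1 + a^2)
 u(a) = sqrt(C1 + a^2)


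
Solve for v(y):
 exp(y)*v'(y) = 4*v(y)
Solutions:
 v(y) = C1*exp(-4*exp(-y))


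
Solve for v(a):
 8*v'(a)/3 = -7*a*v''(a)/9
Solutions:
 v(a) = C1 + C2/a^(17/7)


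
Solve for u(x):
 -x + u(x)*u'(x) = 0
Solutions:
 u(x) = -sqrt(C1 + x^2)
 u(x) = sqrt(C1 + x^2)


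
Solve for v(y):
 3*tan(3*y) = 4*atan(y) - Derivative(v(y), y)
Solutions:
 v(y) = C1 + 4*y*atan(y) - 2*log(y^2 + 1) + log(cos(3*y))


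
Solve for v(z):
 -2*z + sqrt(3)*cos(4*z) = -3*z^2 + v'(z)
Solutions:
 v(z) = C1 + z^3 - z^2 + sqrt(3)*sin(4*z)/4


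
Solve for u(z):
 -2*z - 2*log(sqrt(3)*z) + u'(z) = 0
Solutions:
 u(z) = C1 + z^2 + 2*z*log(z) - 2*z + z*log(3)


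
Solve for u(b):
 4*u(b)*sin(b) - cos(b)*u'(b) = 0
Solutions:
 u(b) = C1/cos(b)^4


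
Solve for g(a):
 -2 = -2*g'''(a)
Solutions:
 g(a) = C1 + C2*a + C3*a^2 + a^3/6


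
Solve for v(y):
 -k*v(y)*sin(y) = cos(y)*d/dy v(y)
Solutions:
 v(y) = C1*exp(k*log(cos(y)))


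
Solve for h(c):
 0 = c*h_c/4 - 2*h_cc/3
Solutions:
 h(c) = C1 + C2*erfi(sqrt(3)*c/4)


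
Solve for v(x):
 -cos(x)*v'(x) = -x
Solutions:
 v(x) = C1 + Integral(x/cos(x), x)


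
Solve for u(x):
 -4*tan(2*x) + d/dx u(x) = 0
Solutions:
 u(x) = C1 - 2*log(cos(2*x))


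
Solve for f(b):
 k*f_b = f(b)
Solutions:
 f(b) = C1*exp(b/k)


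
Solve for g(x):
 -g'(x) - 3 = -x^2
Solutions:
 g(x) = C1 + x^3/3 - 3*x


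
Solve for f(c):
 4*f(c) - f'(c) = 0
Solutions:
 f(c) = C1*exp(4*c)


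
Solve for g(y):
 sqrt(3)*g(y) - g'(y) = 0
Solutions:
 g(y) = C1*exp(sqrt(3)*y)


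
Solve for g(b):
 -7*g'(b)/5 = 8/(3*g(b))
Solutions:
 g(b) = -sqrt(C1 - 1680*b)/21
 g(b) = sqrt(C1 - 1680*b)/21


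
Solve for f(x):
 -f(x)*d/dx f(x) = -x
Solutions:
 f(x) = -sqrt(C1 + x^2)
 f(x) = sqrt(C1 + x^2)


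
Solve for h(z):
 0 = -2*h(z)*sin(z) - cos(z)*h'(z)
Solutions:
 h(z) = C1*cos(z)^2


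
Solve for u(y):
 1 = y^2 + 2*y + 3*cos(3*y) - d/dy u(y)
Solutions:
 u(y) = C1 + y^3/3 + y^2 - y + sin(3*y)


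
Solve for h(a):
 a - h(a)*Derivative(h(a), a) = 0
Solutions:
 h(a) = -sqrt(C1 + a^2)
 h(a) = sqrt(C1 + a^2)


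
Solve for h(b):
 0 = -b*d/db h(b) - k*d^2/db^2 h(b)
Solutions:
 h(b) = C1 + C2*sqrt(k)*erf(sqrt(2)*b*sqrt(1/k)/2)


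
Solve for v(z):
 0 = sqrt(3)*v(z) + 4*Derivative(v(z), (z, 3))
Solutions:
 v(z) = C3*exp(-2^(1/3)*3^(1/6)*z/2) + (C1*sin(2^(1/3)*3^(2/3)*z/4) + C2*cos(2^(1/3)*3^(2/3)*z/4))*exp(2^(1/3)*3^(1/6)*z/4)


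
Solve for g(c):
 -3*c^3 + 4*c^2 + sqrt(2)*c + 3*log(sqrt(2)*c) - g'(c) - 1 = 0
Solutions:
 g(c) = C1 - 3*c^4/4 + 4*c^3/3 + sqrt(2)*c^2/2 + 3*c*log(c) - 4*c + 3*c*log(2)/2


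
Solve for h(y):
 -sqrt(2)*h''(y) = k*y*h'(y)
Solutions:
 h(y) = Piecewise((-2^(3/4)*sqrt(pi)*C1*erf(2^(1/4)*sqrt(k)*y/2)/(2*sqrt(k)) - C2, (k > 0) | (k < 0)), (-C1*y - C2, True))


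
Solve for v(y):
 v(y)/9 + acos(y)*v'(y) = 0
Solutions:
 v(y) = C1*exp(-Integral(1/acos(y), y)/9)


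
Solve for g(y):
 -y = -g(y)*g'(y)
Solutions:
 g(y) = -sqrt(C1 + y^2)
 g(y) = sqrt(C1 + y^2)


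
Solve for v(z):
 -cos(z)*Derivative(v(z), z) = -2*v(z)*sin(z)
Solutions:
 v(z) = C1/cos(z)^2


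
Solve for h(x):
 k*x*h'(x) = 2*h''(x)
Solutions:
 h(x) = Piecewise((-sqrt(pi)*C1*erf(x*sqrt(-k)/2)/sqrt(-k) - C2, (k > 0) | (k < 0)), (-C1*x - C2, True))


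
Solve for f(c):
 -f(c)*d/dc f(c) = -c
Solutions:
 f(c) = -sqrt(C1 + c^2)
 f(c) = sqrt(C1 + c^2)


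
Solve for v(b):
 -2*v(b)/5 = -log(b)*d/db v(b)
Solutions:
 v(b) = C1*exp(2*li(b)/5)


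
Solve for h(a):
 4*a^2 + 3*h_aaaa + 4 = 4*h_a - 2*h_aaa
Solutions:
 h(a) = C1 + C2*exp(-a*(2*2^(2/3)/(9*sqrt(705) + 239)^(1/3) + 4 + 2^(1/3)*(9*sqrt(705) + 239)^(1/3))/18)*sin(2^(1/3)*sqrt(3)*a*(-(9*sqrt(705) + 239)^(1/3) + 2*2^(1/3)/(9*sqrt(705) + 239)^(1/3))/18) + C3*exp(-a*(2*2^(2/3)/(9*sqrt(705) + 239)^(1/3) + 4 + 2^(1/3)*(9*sqrt(705) + 239)^(1/3))/18)*cos(2^(1/3)*sqrt(3)*a*(-(9*sqrt(705) + 239)^(1/3) + 2*2^(1/3)/(9*sqrt(705) + 239)^(1/3))/18) + C4*exp(a*(-2 + 2*2^(2/3)/(9*sqrt(705) + 239)^(1/3) + 2^(1/3)*(9*sqrt(705) + 239)^(1/3))/9) + a^3/3 + 2*a


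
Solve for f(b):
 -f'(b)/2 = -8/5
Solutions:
 f(b) = C1 + 16*b/5


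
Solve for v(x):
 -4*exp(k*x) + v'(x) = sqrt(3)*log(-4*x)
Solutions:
 v(x) = C1 + sqrt(3)*x*log(-x) + sqrt(3)*x*(-1 + 2*log(2)) + Piecewise((4*exp(k*x)/k, Ne(k, 0)), (4*x, True))


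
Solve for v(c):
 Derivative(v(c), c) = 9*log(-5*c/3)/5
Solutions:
 v(c) = C1 + 9*c*log(-c)/5 + 9*c*(-log(3) - 1 + log(5))/5


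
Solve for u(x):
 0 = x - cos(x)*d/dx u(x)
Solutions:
 u(x) = C1 + Integral(x/cos(x), x)


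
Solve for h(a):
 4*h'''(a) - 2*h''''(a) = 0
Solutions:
 h(a) = C1 + C2*a + C3*a^2 + C4*exp(2*a)


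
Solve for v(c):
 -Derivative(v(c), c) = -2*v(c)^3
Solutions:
 v(c) = -sqrt(2)*sqrt(-1/(C1 + 2*c))/2
 v(c) = sqrt(2)*sqrt(-1/(C1 + 2*c))/2


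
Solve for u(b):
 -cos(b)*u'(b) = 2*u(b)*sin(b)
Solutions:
 u(b) = C1*cos(b)^2


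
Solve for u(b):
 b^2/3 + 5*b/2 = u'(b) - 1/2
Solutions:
 u(b) = C1 + b^3/9 + 5*b^2/4 + b/2


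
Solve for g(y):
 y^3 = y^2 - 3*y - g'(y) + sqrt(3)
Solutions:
 g(y) = C1 - y^4/4 + y^3/3 - 3*y^2/2 + sqrt(3)*y


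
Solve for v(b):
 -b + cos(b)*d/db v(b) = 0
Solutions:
 v(b) = C1 + Integral(b/cos(b), b)


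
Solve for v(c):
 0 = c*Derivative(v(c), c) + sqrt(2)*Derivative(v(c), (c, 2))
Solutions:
 v(c) = C1 + C2*erf(2^(1/4)*c/2)


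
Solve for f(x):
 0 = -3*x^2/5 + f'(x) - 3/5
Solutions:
 f(x) = C1 + x^3/5 + 3*x/5


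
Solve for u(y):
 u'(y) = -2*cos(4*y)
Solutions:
 u(y) = C1 - sin(4*y)/2


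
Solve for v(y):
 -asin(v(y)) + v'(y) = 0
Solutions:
 Integral(1/asin(_y), (_y, v(y))) = C1 + y


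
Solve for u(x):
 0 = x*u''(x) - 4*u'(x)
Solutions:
 u(x) = C1 + C2*x^5


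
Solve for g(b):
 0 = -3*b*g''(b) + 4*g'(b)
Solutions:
 g(b) = C1 + C2*b^(7/3)


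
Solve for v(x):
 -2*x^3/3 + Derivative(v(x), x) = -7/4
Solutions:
 v(x) = C1 + x^4/6 - 7*x/4


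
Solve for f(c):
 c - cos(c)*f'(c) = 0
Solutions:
 f(c) = C1 + Integral(c/cos(c), c)


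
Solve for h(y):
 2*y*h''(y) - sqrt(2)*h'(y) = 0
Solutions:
 h(y) = C1 + C2*y^(sqrt(2)/2 + 1)


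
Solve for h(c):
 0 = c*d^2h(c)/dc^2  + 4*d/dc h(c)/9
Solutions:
 h(c) = C1 + C2*c^(5/9)


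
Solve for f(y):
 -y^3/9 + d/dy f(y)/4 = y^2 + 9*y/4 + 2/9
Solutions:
 f(y) = C1 + y^4/9 + 4*y^3/3 + 9*y^2/2 + 8*y/9


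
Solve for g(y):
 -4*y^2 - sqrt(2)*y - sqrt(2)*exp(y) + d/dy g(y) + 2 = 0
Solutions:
 g(y) = C1 + 4*y^3/3 + sqrt(2)*y^2/2 - 2*y + sqrt(2)*exp(y)


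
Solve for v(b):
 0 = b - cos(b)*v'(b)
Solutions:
 v(b) = C1 + Integral(b/cos(b), b)


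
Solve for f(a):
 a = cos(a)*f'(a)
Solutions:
 f(a) = C1 + Integral(a/cos(a), a)


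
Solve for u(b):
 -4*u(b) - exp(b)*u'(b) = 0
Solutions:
 u(b) = C1*exp(4*exp(-b))


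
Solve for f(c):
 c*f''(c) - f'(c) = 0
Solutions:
 f(c) = C1 + C2*c^2


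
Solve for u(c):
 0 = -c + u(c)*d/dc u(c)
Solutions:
 u(c) = -sqrt(C1 + c^2)
 u(c) = sqrt(C1 + c^2)


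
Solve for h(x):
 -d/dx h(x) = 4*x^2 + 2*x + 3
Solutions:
 h(x) = C1 - 4*x^3/3 - x^2 - 3*x


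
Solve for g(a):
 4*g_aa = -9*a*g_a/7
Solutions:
 g(a) = C1 + C2*erf(3*sqrt(14)*a/28)


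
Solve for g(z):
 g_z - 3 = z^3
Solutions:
 g(z) = C1 + z^4/4 + 3*z


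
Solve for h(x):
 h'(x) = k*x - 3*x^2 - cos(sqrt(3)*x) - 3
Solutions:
 h(x) = C1 + k*x^2/2 - x^3 - 3*x - sqrt(3)*sin(sqrt(3)*x)/3


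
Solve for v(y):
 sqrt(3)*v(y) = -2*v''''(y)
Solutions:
 v(y) = (C1*sin(2^(1/4)*3^(1/8)*y/2) + C2*cos(2^(1/4)*3^(1/8)*y/2))*exp(-2^(1/4)*3^(1/8)*y/2) + (C3*sin(2^(1/4)*3^(1/8)*y/2) + C4*cos(2^(1/4)*3^(1/8)*y/2))*exp(2^(1/4)*3^(1/8)*y/2)


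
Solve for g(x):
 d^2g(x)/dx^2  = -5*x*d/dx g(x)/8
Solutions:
 g(x) = C1 + C2*erf(sqrt(5)*x/4)


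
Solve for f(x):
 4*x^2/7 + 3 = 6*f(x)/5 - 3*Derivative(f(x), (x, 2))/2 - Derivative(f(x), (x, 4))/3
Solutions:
 f(x) = C1*exp(-sqrt(15)*x*sqrt(-15 + sqrt(385))/10) + C2*exp(sqrt(15)*x*sqrt(-15 + sqrt(385))/10) + C3*sin(sqrt(15)*x*sqrt(15 + sqrt(385))/10) + C4*cos(sqrt(15)*x*sqrt(15 + sqrt(385))/10) + 10*x^2/21 + 155/42


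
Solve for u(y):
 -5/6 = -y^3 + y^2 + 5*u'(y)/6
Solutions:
 u(y) = C1 + 3*y^4/10 - 2*y^3/5 - y


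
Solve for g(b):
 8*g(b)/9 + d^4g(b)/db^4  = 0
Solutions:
 g(b) = (C1*sin(2^(1/4)*sqrt(3)*b/3) + C2*cos(2^(1/4)*sqrt(3)*b/3))*exp(-2^(1/4)*sqrt(3)*b/3) + (C3*sin(2^(1/4)*sqrt(3)*b/3) + C4*cos(2^(1/4)*sqrt(3)*b/3))*exp(2^(1/4)*sqrt(3)*b/3)


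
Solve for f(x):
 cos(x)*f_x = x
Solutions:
 f(x) = C1 + Integral(x/cos(x), x)


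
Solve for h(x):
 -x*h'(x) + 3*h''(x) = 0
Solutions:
 h(x) = C1 + C2*erfi(sqrt(6)*x/6)


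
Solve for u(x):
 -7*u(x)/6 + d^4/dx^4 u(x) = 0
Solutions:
 u(x) = C1*exp(-6^(3/4)*7^(1/4)*x/6) + C2*exp(6^(3/4)*7^(1/4)*x/6) + C3*sin(6^(3/4)*7^(1/4)*x/6) + C4*cos(6^(3/4)*7^(1/4)*x/6)


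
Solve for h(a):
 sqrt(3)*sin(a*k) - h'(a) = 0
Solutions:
 h(a) = C1 - sqrt(3)*cos(a*k)/k


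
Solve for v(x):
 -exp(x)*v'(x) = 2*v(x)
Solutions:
 v(x) = C1*exp(2*exp(-x))


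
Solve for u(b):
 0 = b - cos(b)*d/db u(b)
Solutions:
 u(b) = C1 + Integral(b/cos(b), b)


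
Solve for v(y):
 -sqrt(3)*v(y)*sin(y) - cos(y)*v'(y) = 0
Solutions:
 v(y) = C1*cos(y)^(sqrt(3))


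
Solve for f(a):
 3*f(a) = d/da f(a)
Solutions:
 f(a) = C1*exp(3*a)


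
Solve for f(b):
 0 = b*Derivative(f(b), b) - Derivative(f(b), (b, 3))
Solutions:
 f(b) = C1 + Integral(C2*airyai(b) + C3*airybi(b), b)


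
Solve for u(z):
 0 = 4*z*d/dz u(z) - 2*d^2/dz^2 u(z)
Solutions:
 u(z) = C1 + C2*erfi(z)


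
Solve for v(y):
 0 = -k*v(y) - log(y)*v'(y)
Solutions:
 v(y) = C1*exp(-k*li(y))


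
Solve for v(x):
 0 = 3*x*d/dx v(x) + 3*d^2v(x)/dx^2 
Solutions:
 v(x) = C1 + C2*erf(sqrt(2)*x/2)


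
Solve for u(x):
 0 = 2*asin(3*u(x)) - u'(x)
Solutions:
 Integral(1/asin(3*_y), (_y, u(x))) = C1 + 2*x


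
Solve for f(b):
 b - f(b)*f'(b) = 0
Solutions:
 f(b) = -sqrt(C1 + b^2)
 f(b) = sqrt(C1 + b^2)


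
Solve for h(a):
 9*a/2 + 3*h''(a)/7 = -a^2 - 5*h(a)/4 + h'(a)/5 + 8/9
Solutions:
 h(a) = -4*a^2/5 - 482*a/125 + (C1*sin(2*sqrt(161)*a/15) + C2*cos(2*sqrt(161)*a/15))*exp(7*a/30) + 126536/196875


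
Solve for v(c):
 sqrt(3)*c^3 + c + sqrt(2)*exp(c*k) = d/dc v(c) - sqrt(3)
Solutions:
 v(c) = C1 + sqrt(3)*c^4/4 + c^2/2 + sqrt(3)*c + sqrt(2)*exp(c*k)/k


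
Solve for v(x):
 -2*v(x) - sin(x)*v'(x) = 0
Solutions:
 v(x) = C1*(cos(x) + 1)/(cos(x) - 1)


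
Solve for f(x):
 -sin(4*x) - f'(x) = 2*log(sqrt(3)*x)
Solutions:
 f(x) = C1 - 2*x*log(x) - x*log(3) + 2*x + cos(4*x)/4


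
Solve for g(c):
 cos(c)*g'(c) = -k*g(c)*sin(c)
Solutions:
 g(c) = C1*exp(k*log(cos(c)))


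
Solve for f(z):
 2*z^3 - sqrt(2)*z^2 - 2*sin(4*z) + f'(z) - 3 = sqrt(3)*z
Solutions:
 f(z) = C1 - z^4/2 + sqrt(2)*z^3/3 + sqrt(3)*z^2/2 + 3*z - cos(4*z)/2


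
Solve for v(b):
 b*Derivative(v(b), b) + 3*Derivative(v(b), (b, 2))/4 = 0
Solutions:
 v(b) = C1 + C2*erf(sqrt(6)*b/3)


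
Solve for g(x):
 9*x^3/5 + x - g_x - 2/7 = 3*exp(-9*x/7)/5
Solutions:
 g(x) = C1 + 9*x^4/20 + x^2/2 - 2*x/7 + 7*exp(-9*x/7)/15


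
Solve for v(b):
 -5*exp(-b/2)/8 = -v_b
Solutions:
 v(b) = C1 - 5*exp(-b/2)/4


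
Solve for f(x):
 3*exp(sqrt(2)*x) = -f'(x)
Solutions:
 f(x) = C1 - 3*sqrt(2)*exp(sqrt(2)*x)/2


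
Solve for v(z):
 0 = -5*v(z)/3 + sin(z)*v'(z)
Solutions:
 v(z) = C1*(cos(z) - 1)^(5/6)/(cos(z) + 1)^(5/6)


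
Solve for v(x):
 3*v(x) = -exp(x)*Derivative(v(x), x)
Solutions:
 v(x) = C1*exp(3*exp(-x))


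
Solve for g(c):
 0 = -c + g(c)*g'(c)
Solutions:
 g(c) = -sqrt(C1 + c^2)
 g(c) = sqrt(C1 + c^2)


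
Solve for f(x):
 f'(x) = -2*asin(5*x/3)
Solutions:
 f(x) = C1 - 2*x*asin(5*x/3) - 2*sqrt(9 - 25*x^2)/5


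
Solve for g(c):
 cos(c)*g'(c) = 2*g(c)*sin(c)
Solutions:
 g(c) = C1/cos(c)^2


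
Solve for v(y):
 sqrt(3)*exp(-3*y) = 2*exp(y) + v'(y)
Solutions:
 v(y) = C1 - 2*exp(y) - sqrt(3)*exp(-3*y)/3


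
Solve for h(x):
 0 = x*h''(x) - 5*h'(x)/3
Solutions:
 h(x) = C1 + C2*x^(8/3)


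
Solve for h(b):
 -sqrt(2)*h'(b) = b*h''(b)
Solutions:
 h(b) = C1 + C2*b^(1 - sqrt(2))


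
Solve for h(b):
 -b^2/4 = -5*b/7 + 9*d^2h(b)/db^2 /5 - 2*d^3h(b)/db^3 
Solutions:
 h(b) = C1 + C2*b + C3*exp(9*b/10) - 5*b^4/432 + 25*b^3/1701 + 250*b^2/5103


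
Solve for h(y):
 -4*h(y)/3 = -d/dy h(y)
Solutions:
 h(y) = C1*exp(4*y/3)


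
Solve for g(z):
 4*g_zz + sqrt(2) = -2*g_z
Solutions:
 g(z) = C1 + C2*exp(-z/2) - sqrt(2)*z/2


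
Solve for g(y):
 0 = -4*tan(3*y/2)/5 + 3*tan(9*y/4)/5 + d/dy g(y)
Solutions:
 g(y) = C1 - 8*log(cos(3*y/2))/15 + 4*log(cos(9*y/4))/15


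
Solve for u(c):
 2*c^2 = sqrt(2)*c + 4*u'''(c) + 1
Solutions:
 u(c) = C1 + C2*c + C3*c^2 + c^5/120 - sqrt(2)*c^4/96 - c^3/24


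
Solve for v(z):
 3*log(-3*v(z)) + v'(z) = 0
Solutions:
 Integral(1/(log(-_y) + log(3)), (_y, v(z)))/3 = C1 - z


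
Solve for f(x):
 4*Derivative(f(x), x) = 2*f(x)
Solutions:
 f(x) = C1*exp(x/2)


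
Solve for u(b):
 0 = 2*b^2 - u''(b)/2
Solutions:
 u(b) = C1 + C2*b + b^4/3


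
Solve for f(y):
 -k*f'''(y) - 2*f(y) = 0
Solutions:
 f(y) = C1*exp(2^(1/3)*y*(-1/k)^(1/3)) + C2*exp(2^(1/3)*y*(-1/k)^(1/3)*(-1 + sqrt(3)*I)/2) + C3*exp(-2^(1/3)*y*(-1/k)^(1/3)*(1 + sqrt(3)*I)/2)


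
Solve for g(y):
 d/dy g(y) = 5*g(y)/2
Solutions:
 g(y) = C1*exp(5*y/2)


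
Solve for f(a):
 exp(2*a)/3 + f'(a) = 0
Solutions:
 f(a) = C1 - exp(2*a)/6


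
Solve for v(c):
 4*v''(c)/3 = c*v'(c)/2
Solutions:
 v(c) = C1 + C2*erfi(sqrt(3)*c/4)


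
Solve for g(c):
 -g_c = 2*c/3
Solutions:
 g(c) = C1 - c^2/3


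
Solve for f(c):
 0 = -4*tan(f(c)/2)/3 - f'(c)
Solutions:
 f(c) = -2*asin(C1*exp(-2*c/3)) + 2*pi
 f(c) = 2*asin(C1*exp(-2*c/3))


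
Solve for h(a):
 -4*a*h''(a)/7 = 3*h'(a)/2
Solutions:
 h(a) = C1 + C2/a^(13/8)


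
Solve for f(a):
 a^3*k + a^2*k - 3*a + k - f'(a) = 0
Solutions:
 f(a) = C1 + a^4*k/4 + a^3*k/3 - 3*a^2/2 + a*k


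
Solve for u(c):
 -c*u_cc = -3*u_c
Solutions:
 u(c) = C1 + C2*c^4


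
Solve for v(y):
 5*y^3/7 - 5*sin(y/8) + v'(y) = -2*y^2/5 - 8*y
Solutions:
 v(y) = C1 - 5*y^4/28 - 2*y^3/15 - 4*y^2 - 40*cos(y/8)


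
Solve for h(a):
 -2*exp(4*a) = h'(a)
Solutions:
 h(a) = C1 - exp(4*a)/2


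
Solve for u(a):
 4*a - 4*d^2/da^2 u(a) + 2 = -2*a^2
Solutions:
 u(a) = C1 + C2*a + a^4/24 + a^3/6 + a^2/4


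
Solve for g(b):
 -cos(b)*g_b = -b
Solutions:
 g(b) = C1 + Integral(b/cos(b), b)


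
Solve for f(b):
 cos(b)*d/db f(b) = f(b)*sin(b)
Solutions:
 f(b) = C1/cos(b)


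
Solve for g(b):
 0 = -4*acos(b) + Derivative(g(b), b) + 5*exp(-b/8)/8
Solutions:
 g(b) = C1 + 4*b*acos(b) - 4*sqrt(1 - b^2) + 5*exp(-b/8)


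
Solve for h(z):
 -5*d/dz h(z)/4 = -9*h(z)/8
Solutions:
 h(z) = C1*exp(9*z/10)


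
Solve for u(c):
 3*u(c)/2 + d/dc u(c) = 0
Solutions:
 u(c) = C1*exp(-3*c/2)


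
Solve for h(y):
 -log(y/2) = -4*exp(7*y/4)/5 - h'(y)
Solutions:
 h(y) = C1 + y*log(y) + y*(-1 - log(2)) - 16*exp(7*y/4)/35


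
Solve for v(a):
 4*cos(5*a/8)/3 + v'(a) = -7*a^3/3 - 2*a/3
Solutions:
 v(a) = C1 - 7*a^4/12 - a^2/3 - 32*sin(5*a/8)/15


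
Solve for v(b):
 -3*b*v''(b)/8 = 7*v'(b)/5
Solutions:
 v(b) = C1 + C2/b^(41/15)


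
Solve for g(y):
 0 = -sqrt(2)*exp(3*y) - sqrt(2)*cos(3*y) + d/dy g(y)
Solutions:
 g(y) = C1 + sqrt(2)*exp(3*y)/3 + sqrt(2)*sin(3*y)/3


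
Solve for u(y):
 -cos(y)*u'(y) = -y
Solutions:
 u(y) = C1 + Integral(y/cos(y), y)


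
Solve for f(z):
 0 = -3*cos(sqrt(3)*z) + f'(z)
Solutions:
 f(z) = C1 + sqrt(3)*sin(sqrt(3)*z)


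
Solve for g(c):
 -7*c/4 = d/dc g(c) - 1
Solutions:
 g(c) = C1 - 7*c^2/8 + c


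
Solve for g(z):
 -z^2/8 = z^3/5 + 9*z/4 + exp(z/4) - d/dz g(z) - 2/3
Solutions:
 g(z) = C1 + z^4/20 + z^3/24 + 9*z^2/8 - 2*z/3 + 4*exp(z/4)


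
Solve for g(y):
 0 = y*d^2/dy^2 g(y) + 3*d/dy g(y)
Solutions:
 g(y) = C1 + C2/y^2


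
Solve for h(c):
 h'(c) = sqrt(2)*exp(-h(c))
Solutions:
 h(c) = log(C1 + sqrt(2)*c)


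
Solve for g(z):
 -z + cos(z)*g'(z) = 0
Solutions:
 g(z) = C1 + Integral(z/cos(z), z)


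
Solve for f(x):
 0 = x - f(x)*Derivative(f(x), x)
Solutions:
 f(x) = -sqrt(C1 + x^2)
 f(x) = sqrt(C1 + x^2)


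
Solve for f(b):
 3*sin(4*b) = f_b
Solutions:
 f(b) = C1 - 3*cos(4*b)/4


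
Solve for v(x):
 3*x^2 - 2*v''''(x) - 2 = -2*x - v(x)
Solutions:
 v(x) = C1*exp(-2^(3/4)*x/2) + C2*exp(2^(3/4)*x/2) + C3*sin(2^(3/4)*x/2) + C4*cos(2^(3/4)*x/2) - 3*x^2 - 2*x + 2


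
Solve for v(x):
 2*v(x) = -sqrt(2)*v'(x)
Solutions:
 v(x) = C1*exp(-sqrt(2)*x)


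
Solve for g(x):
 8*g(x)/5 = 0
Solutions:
 g(x) = 0


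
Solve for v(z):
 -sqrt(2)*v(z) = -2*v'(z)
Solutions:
 v(z) = C1*exp(sqrt(2)*z/2)


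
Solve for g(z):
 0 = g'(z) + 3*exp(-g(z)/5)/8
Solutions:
 g(z) = 5*log(C1 - 3*z/40)


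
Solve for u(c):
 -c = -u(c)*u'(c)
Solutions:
 u(c) = -sqrt(C1 + c^2)
 u(c) = sqrt(C1 + c^2)


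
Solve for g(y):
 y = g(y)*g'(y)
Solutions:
 g(y) = -sqrt(C1 + y^2)
 g(y) = sqrt(C1 + y^2)


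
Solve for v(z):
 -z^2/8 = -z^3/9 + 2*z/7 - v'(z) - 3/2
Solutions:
 v(z) = C1 - z^4/36 + z^3/24 + z^2/7 - 3*z/2


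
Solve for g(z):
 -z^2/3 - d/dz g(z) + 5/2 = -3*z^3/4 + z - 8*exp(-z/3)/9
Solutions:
 g(z) = C1 + 3*z^4/16 - z^3/9 - z^2/2 + 5*z/2 - 8*exp(-z/3)/3


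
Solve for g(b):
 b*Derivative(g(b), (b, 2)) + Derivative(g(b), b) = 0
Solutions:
 g(b) = C1 + C2*log(b)


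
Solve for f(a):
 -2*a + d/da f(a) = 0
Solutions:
 f(a) = C1 + a^2


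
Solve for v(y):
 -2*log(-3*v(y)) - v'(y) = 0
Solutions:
 Integral(1/(log(-_y) + log(3)), (_y, v(y)))/2 = C1 - y


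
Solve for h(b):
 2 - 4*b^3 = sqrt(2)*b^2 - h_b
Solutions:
 h(b) = C1 + b^4 + sqrt(2)*b^3/3 - 2*b


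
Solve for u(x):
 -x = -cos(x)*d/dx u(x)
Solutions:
 u(x) = C1 + Integral(x/cos(x), x)


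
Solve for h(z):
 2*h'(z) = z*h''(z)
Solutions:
 h(z) = C1 + C2*z^3


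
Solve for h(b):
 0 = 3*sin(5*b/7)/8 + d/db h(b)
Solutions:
 h(b) = C1 + 21*cos(5*b/7)/40


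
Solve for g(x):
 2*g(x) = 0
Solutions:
 g(x) = 0


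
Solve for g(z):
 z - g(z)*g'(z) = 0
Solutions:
 g(z) = -sqrt(C1 + z^2)
 g(z) = sqrt(C1 + z^2)


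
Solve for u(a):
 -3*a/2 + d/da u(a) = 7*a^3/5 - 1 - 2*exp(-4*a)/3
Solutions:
 u(a) = C1 + 7*a^4/20 + 3*a^2/4 - a + exp(-4*a)/6


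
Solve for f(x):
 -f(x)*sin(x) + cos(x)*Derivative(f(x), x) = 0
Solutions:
 f(x) = C1/cos(x)


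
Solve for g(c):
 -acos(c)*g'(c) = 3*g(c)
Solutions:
 g(c) = C1*exp(-3*Integral(1/acos(c), c))


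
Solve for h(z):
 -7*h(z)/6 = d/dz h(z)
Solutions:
 h(z) = C1*exp(-7*z/6)


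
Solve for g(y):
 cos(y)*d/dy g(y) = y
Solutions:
 g(y) = C1 + Integral(y/cos(y), y)


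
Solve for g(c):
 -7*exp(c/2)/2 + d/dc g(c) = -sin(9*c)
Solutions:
 g(c) = C1 + 7*exp(c/2) + cos(9*c)/9


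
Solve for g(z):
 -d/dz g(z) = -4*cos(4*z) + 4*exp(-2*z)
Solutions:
 g(z) = C1 + sin(4*z) + 2*exp(-2*z)


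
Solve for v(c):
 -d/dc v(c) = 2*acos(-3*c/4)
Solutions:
 v(c) = C1 - 2*c*acos(-3*c/4) - 2*sqrt(16 - 9*c^2)/3


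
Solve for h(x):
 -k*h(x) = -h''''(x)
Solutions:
 h(x) = C1*exp(-k^(1/4)*x) + C2*exp(k^(1/4)*x) + C3*exp(-I*k^(1/4)*x) + C4*exp(I*k^(1/4)*x)


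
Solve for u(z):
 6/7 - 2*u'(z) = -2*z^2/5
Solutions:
 u(z) = C1 + z^3/15 + 3*z/7


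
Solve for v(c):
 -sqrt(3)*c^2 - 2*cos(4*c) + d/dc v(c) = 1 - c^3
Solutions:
 v(c) = C1 - c^4/4 + sqrt(3)*c^3/3 + c + sin(4*c)/2


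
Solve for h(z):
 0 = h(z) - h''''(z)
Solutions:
 h(z) = C1*exp(-z) + C2*exp(z) + C3*sin(z) + C4*cos(z)


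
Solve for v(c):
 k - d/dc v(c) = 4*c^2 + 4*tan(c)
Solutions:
 v(c) = C1 - 4*c^3/3 + c*k + 4*log(cos(c))


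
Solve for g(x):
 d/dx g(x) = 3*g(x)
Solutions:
 g(x) = C1*exp(3*x)


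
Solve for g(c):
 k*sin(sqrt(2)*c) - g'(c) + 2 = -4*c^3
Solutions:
 g(c) = C1 + c^4 + 2*c - sqrt(2)*k*cos(sqrt(2)*c)/2


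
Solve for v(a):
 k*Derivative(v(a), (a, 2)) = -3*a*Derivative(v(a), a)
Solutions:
 v(a) = C1 + C2*sqrt(k)*erf(sqrt(6)*a*sqrt(1/k)/2)


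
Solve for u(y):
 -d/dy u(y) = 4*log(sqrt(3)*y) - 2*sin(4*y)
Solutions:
 u(y) = C1 - 4*y*log(y) - 2*y*log(3) + 4*y - cos(4*y)/2


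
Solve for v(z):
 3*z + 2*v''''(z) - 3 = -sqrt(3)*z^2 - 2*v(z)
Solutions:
 v(z) = -sqrt(3)*z^2/2 - 3*z/2 + (C1*sin(sqrt(2)*z/2) + C2*cos(sqrt(2)*z/2))*exp(-sqrt(2)*z/2) + (C3*sin(sqrt(2)*z/2) + C4*cos(sqrt(2)*z/2))*exp(sqrt(2)*z/2) + 3/2


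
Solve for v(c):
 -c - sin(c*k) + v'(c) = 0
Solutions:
 v(c) = C1 + c^2/2 - cos(c*k)/k


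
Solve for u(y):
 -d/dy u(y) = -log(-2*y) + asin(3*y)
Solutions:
 u(y) = C1 + y*log(-y) - y*asin(3*y) - y + y*log(2) - sqrt(1 - 9*y^2)/3


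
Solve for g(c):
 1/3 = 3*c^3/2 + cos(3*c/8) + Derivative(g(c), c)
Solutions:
 g(c) = C1 - 3*c^4/8 + c/3 - 8*sin(3*c/8)/3


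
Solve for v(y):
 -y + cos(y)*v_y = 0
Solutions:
 v(y) = C1 + Integral(y/cos(y), y)


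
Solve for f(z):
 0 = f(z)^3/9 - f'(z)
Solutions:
 f(z) = -3*sqrt(2)*sqrt(-1/(C1 + z))/2
 f(z) = 3*sqrt(2)*sqrt(-1/(C1 + z))/2


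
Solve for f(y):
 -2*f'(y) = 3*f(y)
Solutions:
 f(y) = C1*exp(-3*y/2)


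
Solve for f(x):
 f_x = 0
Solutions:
 f(x) = C1


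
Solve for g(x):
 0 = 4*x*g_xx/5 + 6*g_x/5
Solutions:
 g(x) = C1 + C2/sqrt(x)


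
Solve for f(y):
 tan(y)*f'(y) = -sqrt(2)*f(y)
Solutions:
 f(y) = C1/sin(y)^(sqrt(2))


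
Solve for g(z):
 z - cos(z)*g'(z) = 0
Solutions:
 g(z) = C1 + Integral(z/cos(z), z)


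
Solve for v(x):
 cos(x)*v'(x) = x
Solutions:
 v(x) = C1 + Integral(x/cos(x), x)


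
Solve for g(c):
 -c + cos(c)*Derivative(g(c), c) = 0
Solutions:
 g(c) = C1 + Integral(c/cos(c), c)


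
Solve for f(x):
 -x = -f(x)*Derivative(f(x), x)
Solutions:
 f(x) = -sqrt(C1 + x^2)
 f(x) = sqrt(C1 + x^2)


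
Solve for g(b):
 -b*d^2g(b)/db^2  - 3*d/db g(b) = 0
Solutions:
 g(b) = C1 + C2/b^2


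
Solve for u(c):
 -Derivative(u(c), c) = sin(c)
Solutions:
 u(c) = C1 + cos(c)


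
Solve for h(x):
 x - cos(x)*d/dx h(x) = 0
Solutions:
 h(x) = C1 + Integral(x/cos(x), x)


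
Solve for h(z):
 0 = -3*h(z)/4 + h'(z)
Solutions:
 h(z) = C1*exp(3*z/4)


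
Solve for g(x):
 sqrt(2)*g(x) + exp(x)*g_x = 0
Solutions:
 g(x) = C1*exp(sqrt(2)*exp(-x))


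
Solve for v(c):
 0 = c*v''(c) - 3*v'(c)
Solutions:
 v(c) = C1 + C2*c^4


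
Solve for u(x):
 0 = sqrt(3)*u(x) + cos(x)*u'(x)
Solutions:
 u(x) = C1*(sin(x) - 1)^(sqrt(3)/2)/(sin(x) + 1)^(sqrt(3)/2)


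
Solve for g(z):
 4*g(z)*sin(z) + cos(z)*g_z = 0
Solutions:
 g(z) = C1*cos(z)^4


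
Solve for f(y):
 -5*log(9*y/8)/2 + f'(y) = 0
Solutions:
 f(y) = C1 + 5*y*log(y)/2 - 15*y*log(2)/2 - 5*y/2 + 5*y*log(3)


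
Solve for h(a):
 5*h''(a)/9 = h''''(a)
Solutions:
 h(a) = C1 + C2*a + C3*exp(-sqrt(5)*a/3) + C4*exp(sqrt(5)*a/3)


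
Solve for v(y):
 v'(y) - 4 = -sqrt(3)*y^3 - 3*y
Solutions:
 v(y) = C1 - sqrt(3)*y^4/4 - 3*y^2/2 + 4*y


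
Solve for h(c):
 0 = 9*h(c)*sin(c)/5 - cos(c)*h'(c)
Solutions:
 h(c) = C1/cos(c)^(9/5)


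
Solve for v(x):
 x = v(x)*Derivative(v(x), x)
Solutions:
 v(x) = -sqrt(C1 + x^2)
 v(x) = sqrt(C1 + x^2)


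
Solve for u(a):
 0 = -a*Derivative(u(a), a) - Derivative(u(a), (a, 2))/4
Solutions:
 u(a) = C1 + C2*erf(sqrt(2)*a)


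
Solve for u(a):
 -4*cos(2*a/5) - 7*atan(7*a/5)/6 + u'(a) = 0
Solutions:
 u(a) = C1 + 7*a*atan(7*a/5)/6 - 5*log(49*a^2 + 25)/12 + 10*sin(2*a/5)


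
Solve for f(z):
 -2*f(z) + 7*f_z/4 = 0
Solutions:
 f(z) = C1*exp(8*z/7)


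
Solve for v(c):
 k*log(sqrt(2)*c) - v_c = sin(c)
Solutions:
 v(c) = C1 + c*k*(log(c) - 1) + c*k*log(2)/2 + cos(c)


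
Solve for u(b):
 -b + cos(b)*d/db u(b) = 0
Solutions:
 u(b) = C1 + Integral(b/cos(b), b)


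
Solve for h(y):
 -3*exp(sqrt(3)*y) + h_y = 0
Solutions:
 h(y) = C1 + sqrt(3)*exp(sqrt(3)*y)


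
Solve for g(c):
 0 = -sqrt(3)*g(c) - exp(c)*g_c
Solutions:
 g(c) = C1*exp(sqrt(3)*exp(-c))


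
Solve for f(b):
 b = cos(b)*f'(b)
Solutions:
 f(b) = C1 + Integral(b/cos(b), b)


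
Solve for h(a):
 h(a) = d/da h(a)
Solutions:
 h(a) = C1*exp(a)


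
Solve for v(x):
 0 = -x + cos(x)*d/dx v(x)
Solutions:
 v(x) = C1 + Integral(x/cos(x), x)


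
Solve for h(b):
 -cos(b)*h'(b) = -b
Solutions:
 h(b) = C1 + Integral(b/cos(b), b)


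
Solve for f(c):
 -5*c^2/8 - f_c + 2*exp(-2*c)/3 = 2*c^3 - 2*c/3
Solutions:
 f(c) = C1 - c^4/2 - 5*c^3/24 + c^2/3 - exp(-2*c)/3


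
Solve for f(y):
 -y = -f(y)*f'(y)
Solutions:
 f(y) = -sqrt(C1 + y^2)
 f(y) = sqrt(C1 + y^2)


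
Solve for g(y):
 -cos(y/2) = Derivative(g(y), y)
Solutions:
 g(y) = C1 - 2*sin(y/2)


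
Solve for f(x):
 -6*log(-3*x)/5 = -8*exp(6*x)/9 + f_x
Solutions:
 f(x) = C1 - 6*x*log(-x)/5 + 6*x*(1 - log(3))/5 + 4*exp(6*x)/27


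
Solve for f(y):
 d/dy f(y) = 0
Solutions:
 f(y) = C1


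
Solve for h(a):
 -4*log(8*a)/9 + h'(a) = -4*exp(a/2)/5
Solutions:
 h(a) = C1 + 4*a*log(a)/9 + 4*a*(-1 + 3*log(2))/9 - 8*exp(a/2)/5


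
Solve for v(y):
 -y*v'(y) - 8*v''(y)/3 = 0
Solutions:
 v(y) = C1 + C2*erf(sqrt(3)*y/4)


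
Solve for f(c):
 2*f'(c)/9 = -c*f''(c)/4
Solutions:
 f(c) = C1 + C2*c^(1/9)


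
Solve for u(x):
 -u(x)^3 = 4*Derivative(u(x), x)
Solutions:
 u(x) = -sqrt(2)*sqrt(-1/(C1 - x))
 u(x) = sqrt(2)*sqrt(-1/(C1 - x))


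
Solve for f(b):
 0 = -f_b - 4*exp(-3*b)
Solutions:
 f(b) = C1 + 4*exp(-3*b)/3


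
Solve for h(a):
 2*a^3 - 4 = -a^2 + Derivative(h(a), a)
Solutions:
 h(a) = C1 + a^4/2 + a^3/3 - 4*a


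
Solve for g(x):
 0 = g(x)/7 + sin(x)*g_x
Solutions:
 g(x) = C1*(cos(x) + 1)^(1/14)/(cos(x) - 1)^(1/14)


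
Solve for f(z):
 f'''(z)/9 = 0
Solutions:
 f(z) = C1 + C2*z + C3*z^2


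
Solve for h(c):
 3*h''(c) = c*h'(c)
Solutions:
 h(c) = C1 + C2*erfi(sqrt(6)*c/6)


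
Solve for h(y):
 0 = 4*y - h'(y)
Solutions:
 h(y) = C1 + 2*y^2


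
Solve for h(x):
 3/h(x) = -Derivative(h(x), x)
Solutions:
 h(x) = -sqrt(C1 - 6*x)
 h(x) = sqrt(C1 - 6*x)


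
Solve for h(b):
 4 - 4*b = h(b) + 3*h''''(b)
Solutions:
 h(b) = -4*b + (C1*sin(sqrt(2)*3^(3/4)*b/6) + C2*cos(sqrt(2)*3^(3/4)*b/6))*exp(-sqrt(2)*3^(3/4)*b/6) + (C3*sin(sqrt(2)*3^(3/4)*b/6) + C4*cos(sqrt(2)*3^(3/4)*b/6))*exp(sqrt(2)*3^(3/4)*b/6) + 4


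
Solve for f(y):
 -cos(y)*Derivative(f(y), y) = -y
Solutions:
 f(y) = C1 + Integral(y/cos(y), y)


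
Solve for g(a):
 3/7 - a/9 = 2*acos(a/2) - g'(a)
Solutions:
 g(a) = C1 + a^2/18 + 2*a*acos(a/2) - 3*a/7 - 2*sqrt(4 - a^2)


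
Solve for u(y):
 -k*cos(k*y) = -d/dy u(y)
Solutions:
 u(y) = C1 + sin(k*y)


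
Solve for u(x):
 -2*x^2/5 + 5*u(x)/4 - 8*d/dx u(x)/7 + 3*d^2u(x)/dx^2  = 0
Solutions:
 u(x) = 8*x^2/25 + 512*x/875 + (C1*sin(sqrt(671)*x/42) + C2*cos(sqrt(671)*x/42))*exp(4*x/21) - 30656/30625


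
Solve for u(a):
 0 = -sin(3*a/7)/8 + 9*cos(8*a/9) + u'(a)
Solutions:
 u(a) = C1 - 81*sin(8*a/9)/8 - 7*cos(3*a/7)/24


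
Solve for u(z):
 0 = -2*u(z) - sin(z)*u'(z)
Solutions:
 u(z) = C1*(cos(z) + 1)/(cos(z) - 1)


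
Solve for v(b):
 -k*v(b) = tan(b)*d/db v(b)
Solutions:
 v(b) = C1*exp(-k*log(sin(b)))


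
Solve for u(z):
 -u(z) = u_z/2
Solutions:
 u(z) = C1*exp(-2*z)


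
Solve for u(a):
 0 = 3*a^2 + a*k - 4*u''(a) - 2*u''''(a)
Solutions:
 u(a) = C1 + C2*a + C3*sin(sqrt(2)*a) + C4*cos(sqrt(2)*a) + a^4/16 + a^3*k/24 - 3*a^2/8


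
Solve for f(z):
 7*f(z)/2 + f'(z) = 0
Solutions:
 f(z) = C1*exp(-7*z/2)


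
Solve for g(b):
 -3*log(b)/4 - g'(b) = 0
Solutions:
 g(b) = C1 - 3*b*log(b)/4 + 3*b/4


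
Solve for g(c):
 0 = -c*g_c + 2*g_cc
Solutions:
 g(c) = C1 + C2*erfi(c/2)


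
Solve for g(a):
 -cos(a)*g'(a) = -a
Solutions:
 g(a) = C1 + Integral(a/cos(a), a)


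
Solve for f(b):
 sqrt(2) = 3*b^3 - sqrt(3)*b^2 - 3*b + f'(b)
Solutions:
 f(b) = C1 - 3*b^4/4 + sqrt(3)*b^3/3 + 3*b^2/2 + sqrt(2)*b


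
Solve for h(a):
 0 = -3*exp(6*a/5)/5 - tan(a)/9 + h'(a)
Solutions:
 h(a) = C1 + exp(6*a/5)/2 - log(cos(a))/9


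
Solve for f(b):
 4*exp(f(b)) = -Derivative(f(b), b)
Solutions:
 f(b) = log(1/(C1 + 4*b))


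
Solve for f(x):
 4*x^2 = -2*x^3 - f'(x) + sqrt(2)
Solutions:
 f(x) = C1 - x^4/2 - 4*x^3/3 + sqrt(2)*x


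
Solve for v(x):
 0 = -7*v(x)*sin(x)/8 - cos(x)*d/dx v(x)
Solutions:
 v(x) = C1*cos(x)^(7/8)


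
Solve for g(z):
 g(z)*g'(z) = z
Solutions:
 g(z) = -sqrt(C1 + z^2)
 g(z) = sqrt(C1 + z^2)


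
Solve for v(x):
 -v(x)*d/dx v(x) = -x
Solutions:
 v(x) = -sqrt(C1 + x^2)
 v(x) = sqrt(C1 + x^2)


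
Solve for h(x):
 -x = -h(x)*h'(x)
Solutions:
 h(x) = -sqrt(C1 + x^2)
 h(x) = sqrt(C1 + x^2)


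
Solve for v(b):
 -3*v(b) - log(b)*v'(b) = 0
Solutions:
 v(b) = C1*exp(-3*li(b))


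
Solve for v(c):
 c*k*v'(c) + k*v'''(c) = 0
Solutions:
 v(c) = C1 + Integral(C2*airyai(-c) + C3*airybi(-c), c)


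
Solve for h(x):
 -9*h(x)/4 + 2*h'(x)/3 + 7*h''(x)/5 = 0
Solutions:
 h(x) = C1*exp(x*(-10 + sqrt(2935))/42) + C2*exp(-x*(10 + sqrt(2935))/42)


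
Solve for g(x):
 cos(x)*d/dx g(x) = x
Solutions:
 g(x) = C1 + Integral(x/cos(x), x)


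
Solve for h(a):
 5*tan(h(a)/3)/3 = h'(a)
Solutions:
 h(a) = -3*asin(C1*exp(5*a/9)) + 3*pi
 h(a) = 3*asin(C1*exp(5*a/9))


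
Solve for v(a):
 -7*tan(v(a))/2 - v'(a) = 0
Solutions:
 v(a) = pi - asin(C1*exp(-7*a/2))
 v(a) = asin(C1*exp(-7*a/2))


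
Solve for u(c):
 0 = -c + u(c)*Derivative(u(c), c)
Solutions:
 u(c) = -sqrt(C1 + c^2)
 u(c) = sqrt(C1 + c^2)


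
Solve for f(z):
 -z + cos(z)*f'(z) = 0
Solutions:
 f(z) = C1 + Integral(z/cos(z), z)


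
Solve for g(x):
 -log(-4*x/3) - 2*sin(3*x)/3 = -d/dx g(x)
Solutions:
 g(x) = C1 + x*log(-x) - x*log(3) - x + 2*x*log(2) - 2*cos(3*x)/9


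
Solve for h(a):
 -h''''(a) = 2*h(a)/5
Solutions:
 h(a) = (C1*sin(10^(3/4)*a/10) + C2*cos(10^(3/4)*a/10))*exp(-10^(3/4)*a/10) + (C3*sin(10^(3/4)*a/10) + C4*cos(10^(3/4)*a/10))*exp(10^(3/4)*a/10)


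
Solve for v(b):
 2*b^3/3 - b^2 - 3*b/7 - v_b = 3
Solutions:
 v(b) = C1 + b^4/6 - b^3/3 - 3*b^2/14 - 3*b


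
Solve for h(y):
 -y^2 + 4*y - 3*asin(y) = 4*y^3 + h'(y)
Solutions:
 h(y) = C1 - y^4 - y^3/3 + 2*y^2 - 3*y*asin(y) - 3*sqrt(1 - y^2)


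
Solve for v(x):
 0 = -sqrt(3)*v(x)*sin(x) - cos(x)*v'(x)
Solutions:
 v(x) = C1*cos(x)^(sqrt(3))


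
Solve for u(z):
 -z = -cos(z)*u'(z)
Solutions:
 u(z) = C1 + Integral(z/cos(z), z)


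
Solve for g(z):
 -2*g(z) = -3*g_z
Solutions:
 g(z) = C1*exp(2*z/3)


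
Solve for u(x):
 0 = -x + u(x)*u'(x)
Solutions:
 u(x) = -sqrt(C1 + x^2)
 u(x) = sqrt(C1 + x^2)


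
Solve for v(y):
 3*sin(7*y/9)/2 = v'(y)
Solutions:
 v(y) = C1 - 27*cos(7*y/9)/14


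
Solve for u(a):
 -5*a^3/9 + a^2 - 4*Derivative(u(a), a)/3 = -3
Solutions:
 u(a) = C1 - 5*a^4/48 + a^3/4 + 9*a/4


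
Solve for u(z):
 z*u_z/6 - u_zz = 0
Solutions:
 u(z) = C1 + C2*erfi(sqrt(3)*z/6)


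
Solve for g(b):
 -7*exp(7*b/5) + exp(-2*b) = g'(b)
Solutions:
 g(b) = C1 - 5*exp(7*b/5) - exp(-2*b)/2


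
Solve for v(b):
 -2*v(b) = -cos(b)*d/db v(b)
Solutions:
 v(b) = C1*(sin(b) + 1)/(sin(b) - 1)


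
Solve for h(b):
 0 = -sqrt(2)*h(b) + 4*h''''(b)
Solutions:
 h(b) = C1*exp(-2^(5/8)*b/2) + C2*exp(2^(5/8)*b/2) + C3*sin(2^(5/8)*b/2) + C4*cos(2^(5/8)*b/2)


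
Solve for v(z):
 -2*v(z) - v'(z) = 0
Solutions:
 v(z) = C1*exp(-2*z)


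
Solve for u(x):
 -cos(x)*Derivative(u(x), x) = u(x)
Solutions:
 u(x) = C1*sqrt(sin(x) - 1)/sqrt(sin(x) + 1)


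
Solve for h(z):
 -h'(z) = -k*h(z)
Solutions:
 h(z) = C1*exp(k*z)


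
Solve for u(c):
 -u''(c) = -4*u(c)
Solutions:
 u(c) = C1*exp(-2*c) + C2*exp(2*c)


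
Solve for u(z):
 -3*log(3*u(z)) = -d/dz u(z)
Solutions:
 -Integral(1/(log(_y) + log(3)), (_y, u(z)))/3 = C1 - z


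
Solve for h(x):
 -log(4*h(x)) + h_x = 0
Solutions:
 -Integral(1/(log(_y) + 2*log(2)), (_y, h(x))) = C1 - x


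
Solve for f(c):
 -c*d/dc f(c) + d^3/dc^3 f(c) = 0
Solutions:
 f(c) = C1 + Integral(C2*airyai(c) + C3*airybi(c), c)


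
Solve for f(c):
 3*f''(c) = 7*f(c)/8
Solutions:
 f(c) = C1*exp(-sqrt(42)*c/12) + C2*exp(sqrt(42)*c/12)


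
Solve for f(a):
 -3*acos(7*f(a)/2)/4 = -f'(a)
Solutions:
 Integral(1/acos(7*_y/2), (_y, f(a))) = C1 + 3*a/4


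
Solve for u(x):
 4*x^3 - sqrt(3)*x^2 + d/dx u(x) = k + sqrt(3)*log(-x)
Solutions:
 u(x) = C1 - x^4 + sqrt(3)*x^3/3 + x*(k - sqrt(3)) + sqrt(3)*x*log(-x)


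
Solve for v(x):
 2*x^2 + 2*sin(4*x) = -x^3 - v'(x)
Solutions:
 v(x) = C1 - x^4/4 - 2*x^3/3 + cos(4*x)/2


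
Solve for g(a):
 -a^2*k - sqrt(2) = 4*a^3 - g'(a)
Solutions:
 g(a) = C1 + a^4 + a^3*k/3 + sqrt(2)*a


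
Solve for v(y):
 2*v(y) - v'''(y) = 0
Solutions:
 v(y) = C3*exp(2^(1/3)*y) + (C1*sin(2^(1/3)*sqrt(3)*y/2) + C2*cos(2^(1/3)*sqrt(3)*y/2))*exp(-2^(1/3)*y/2)


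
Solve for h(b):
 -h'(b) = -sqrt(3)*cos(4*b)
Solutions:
 h(b) = C1 + sqrt(3)*sin(4*b)/4


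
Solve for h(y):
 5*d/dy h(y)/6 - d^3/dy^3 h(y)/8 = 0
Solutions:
 h(y) = C1 + C2*exp(-2*sqrt(15)*y/3) + C3*exp(2*sqrt(15)*y/3)


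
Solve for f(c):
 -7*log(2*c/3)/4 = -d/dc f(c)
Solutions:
 f(c) = C1 + 7*c*log(c)/4 - 7*c*log(3)/4 - 7*c/4 + 7*c*log(2)/4


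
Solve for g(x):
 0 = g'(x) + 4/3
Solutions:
 g(x) = C1 - 4*x/3


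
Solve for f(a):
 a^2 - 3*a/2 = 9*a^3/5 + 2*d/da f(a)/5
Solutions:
 f(a) = C1 - 9*a^4/8 + 5*a^3/6 - 15*a^2/8


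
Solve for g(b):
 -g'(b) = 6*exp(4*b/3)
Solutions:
 g(b) = C1 - 9*exp(4*b/3)/2
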